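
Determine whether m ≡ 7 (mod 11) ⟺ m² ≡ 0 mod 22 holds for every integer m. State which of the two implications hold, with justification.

Both directions fail.

Forward direction. This fails: take m = 7. Then 7 ≡ 7 (mod 11), but 7² = 49 ≡ 5 (mod 22), not 0.

Converse. This fails: take m = 0. Then 0² = 0 ≡ 0 (mod 22), yet 0 ≡ 0 (mod 11), not 7.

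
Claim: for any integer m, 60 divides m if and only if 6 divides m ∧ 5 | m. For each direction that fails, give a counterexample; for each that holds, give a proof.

Not equivalent: only (⇒) holds.

(⇐) This fails: take m = 30. Both 6 ∣ 30 and 5 ∣ 30, yet 30 is not a multiple of 60 (since 30 = 0·60 + 30), so 60 ∤ 30.

(⇒) If 60 ∣ m, write m = 60q. Since 60 = 10·6, m = 6·(10q), so 6 ∣ m; and since 60 = 12·5, m = 5·(12q), so 5 ∣ m.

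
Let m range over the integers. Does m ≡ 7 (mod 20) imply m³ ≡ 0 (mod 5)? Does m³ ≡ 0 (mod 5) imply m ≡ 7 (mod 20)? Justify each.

(⇒) fails and (⇐) fails.

(→) This fails: take m = 7. Then 7 ≡ 7 (mod 20), but 7³ = 343 ≡ 3 (mod 5), not 0.

(←) This fails: take m = 0. Then 0³ = 0 ≡ 0 (mod 5), yet 0 ≡ 0 (mod 20), not 7.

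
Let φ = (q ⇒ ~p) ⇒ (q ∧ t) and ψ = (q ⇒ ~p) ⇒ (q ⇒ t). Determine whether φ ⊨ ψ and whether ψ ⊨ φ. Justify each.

(⟹) Assume the antecedent. If t is true, (q ⇒ ~p) ⇒ (q ⇒ t) reduces to true regardless of the other variables. If t is false, the antecedent forces (t = F, p = T, q = T), and (q ⇒ ~p) ⇒ (q ⇒ t) holds there. Either way (q ⇒ ~p) ⇒ (q ⇒ t) holds.

(⟸) This fails. Under t = F, p = F, q = F, the left side is false but the right side is true.

Only the forward implication holds.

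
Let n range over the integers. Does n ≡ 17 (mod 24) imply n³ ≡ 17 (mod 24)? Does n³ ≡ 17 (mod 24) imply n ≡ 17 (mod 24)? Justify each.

Both implications hold.

(→) Suppose n ≡ 17 (mod 24). Write n = 24j + 17. Then (24j + 17)³ = 13824j³ + 29376j² + 20808j + 4913 = 24(576j³ + 1224j² + 867j + 204) + 17, so n³ ≡ 17 (mod 24).

(←) Conversely, suppose n³ ≡ 17 (mod 24). The only residue r in {0, …, 23} with r³ ≡ 17 (mod 24) is r = 17, so n ≡ 17 (mod 24).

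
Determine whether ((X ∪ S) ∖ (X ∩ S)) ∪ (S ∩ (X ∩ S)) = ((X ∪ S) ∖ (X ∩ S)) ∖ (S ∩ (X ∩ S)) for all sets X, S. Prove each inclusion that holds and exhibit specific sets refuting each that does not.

(⊆) This inclusion fails. Take X = {1}, S = {1}; then 1 ∈ ((X ∪ S) ∖ (X ∩ S)) ∪ (S ∩ (X ∩ S)) but 1 ∉ ((X ∪ S) ∖ (X ∩ S)) ∖ (S ∩ (X ∩ S)).

(⊇) Let x ∈ ((X ∪ S) ∖ (X ∩ S)) ∖ (S ∩ (X ∩ S)). Then either x ∈ X and x ∉ S; or x ∈ S and x ∉ X. In each case x ∈ ((X ∪ S) ∖ (X ∩ S)) ∪ (S ∩ (X ∩ S)), so ((X ∪ S) ∖ (X ∩ S)) ∖ (S ∩ (X ∩ S)) ⊆ ((X ∪ S) ∖ (X ∩ S)) ∪ (S ∩ (X ∩ S)).

Only the reverse inclusion holds.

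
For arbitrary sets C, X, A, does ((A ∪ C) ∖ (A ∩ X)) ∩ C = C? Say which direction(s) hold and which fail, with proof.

(⊆) holds; (⊇) fails.

(⟸) This inclusion fails. Take C = {1}, X = {1}, A = {1}; then 1 ∈ C but 1 ∉ ((A ∪ C) ∖ (A ∩ X)) ∩ C.

(⟹) Let x ∈ ((A ∪ C) ∖ (A ∩ X)) ∩ C. Then either x ∈ C and x ∉ X, A; or x ∈ C ∩ X and x ∉ A; or x ∈ C ∩ A and x ∉ X. In each case x ∈ C, so ((A ∪ C) ∖ (A ∩ X)) ∩ C ⊆ C.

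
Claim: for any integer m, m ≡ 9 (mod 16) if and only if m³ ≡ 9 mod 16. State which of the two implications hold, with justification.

The biconditional holds.

(⇐) Suppose m³ ≡ 9 (mod 16). The only residue r in {0, …, 15} with r³ ≡ 9 (mod 16) is r = 9, so m ≡ 9 (mod 16).

(⇒) Suppose m ≡ 9 (mod 16). Write m = 16j + 9. Then (16j + 9)³ = 4096j³ + 6912j² + 3888j + 729 = 16(256j³ + 432j² + 243j + 45) + 9, so m³ ≡ 9 (mod 16).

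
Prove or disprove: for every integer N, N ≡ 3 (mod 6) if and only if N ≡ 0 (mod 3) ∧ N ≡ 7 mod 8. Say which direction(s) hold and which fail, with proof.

(⟸) If N ≡ 0 (mod 3) and N ≡ 7 (mod 8), then by the Chinese remainder theorem N ≡ 15 (mod 24). Since 15 ≡ 3 (mod 6) and 6 ∣ 24, we get N ≡ 3 (mod 6).

(⟹) This fails: N = 9 gives 9 ≡ 3 (mod 6) but 9 ≡ 1 (mod 8), so the conjunction on the right does not hold.

Not equivalent: only (⇐) holds.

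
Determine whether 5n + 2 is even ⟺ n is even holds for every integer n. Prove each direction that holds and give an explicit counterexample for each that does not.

Both implications hold.

(⇐) Suppose n is even; write n = 2j. Then 5n + 2 = 5·(2j) + 2 = 2·5j + 2, which is even.

(⇒) Suppose 5n + 2 is even. Since 5 is odd, 5n and n have the same parity, so 5n + 2 ≡ n + 2 (mod 2). As 2 is even, 5n + 2 is even exactly when n is even. Thus n is even.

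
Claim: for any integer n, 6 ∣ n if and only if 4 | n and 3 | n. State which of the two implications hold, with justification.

Forward direction. This fails: take n = 6. Certainly 6 ∣ 6, but 4 ∤ 6.

Converse. Suppose 4 ∣ n and 3 ∣ n. Any common multiple of 4 and 3 is a multiple of their lcm; here gcd(4, 3) = 1, so lcm(4, 3) = 4·3 = 12, so 12 ∣ n. Since 6 ∣ 12, it follows that 6 ∣ n.

(⇒) fails; (⇐) holds.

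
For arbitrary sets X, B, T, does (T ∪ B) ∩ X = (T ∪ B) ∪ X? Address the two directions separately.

(⊆) holds; (⊇) fails.

(⊇) This inclusion fails. Take X = {1}, B = ∅, T = ∅; then 1 ∈ (T ∪ B) ∪ X but 1 ∉ (T ∪ B) ∩ X.

(⊆) Let x ∈ (T ∪ B) ∩ X. Then either x ∈ X ∩ B and x ∉ T; or x ∈ X ∩ T and x ∉ B; or x ∈ X ∩ B ∩ T. In each case x ∈ (T ∪ B) ∪ X, so (T ∪ B) ∩ X ⊆ (T ∪ B) ∪ X.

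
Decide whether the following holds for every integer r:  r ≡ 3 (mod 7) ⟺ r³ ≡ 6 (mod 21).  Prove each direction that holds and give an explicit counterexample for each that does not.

(⇒) fails and (⇐) fails.

(⟹) This fails: take r = 10. Then 10 ≡ 3 (mod 7), but 10³ = 1000 ≡ 13 (mod 21), not 6.

(⟸) This fails: take r = 6. Then 6³ = 216 ≡ 6 (mod 21), yet 6 ≡ 6 (mod 7), not 3.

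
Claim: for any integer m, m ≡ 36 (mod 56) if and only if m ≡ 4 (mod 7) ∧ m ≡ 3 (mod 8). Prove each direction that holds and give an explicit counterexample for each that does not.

(⟹) This fails: m = 36 gives 36 ≡ 36 (mod 56) but 36 ≡ 1 (mod 7), so the conjunction on the right does not hold.

(⟸) This fails: m = 11 satisfies both congruences on the right (11 ≡ 4 mod 7 and 11 ≡ 3 mod 8) yet 11 ≡ 11 (mod 56), not 36.

Neither direction holds.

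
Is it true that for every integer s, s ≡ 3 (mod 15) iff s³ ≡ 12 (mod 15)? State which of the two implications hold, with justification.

(→) Suppose s ≡ 3 (mod 15). Write s = 15j + 3. Then (15j + 3)³ = 3375j³ + 2025j² + 405j + 27 = 15(225j³ + 135j² + 27j + 1) + 12, so s³ ≡ 12 (mod 15).

(←) Conversely, suppose s³ ≡ 12 (mod 15). The only residue r in {0, …, 14} with r³ ≡ 12 (mod 15) is r = 3, so s ≡ 3 (mod 15).

Equivalent; both directions hold.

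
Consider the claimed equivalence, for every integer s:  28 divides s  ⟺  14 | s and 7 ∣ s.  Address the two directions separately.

(⇒) If 28 ∣ s, write s = 28q. Since 28 = 2·14, s = 14·(2q), so 14 ∣ s; and since 28 = 4·7, s = 7·(4q), so 7 ∣ s.

(⇐) This fails: take s = 14. Both 14 ∣ 14 and 7 ∣ 14, yet 14 is not a multiple of 28 (since 14 = 0·28 + 14), so 28 ∤ 14.

Not equivalent: only (⇒) holds.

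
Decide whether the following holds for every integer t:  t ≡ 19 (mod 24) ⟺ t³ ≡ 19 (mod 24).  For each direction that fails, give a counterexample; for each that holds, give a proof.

Converse. Suppose t³ ≡ 19 (mod 24). The only residue r in {0, …, 23} with r³ ≡ 19 (mod 24) is r = 19, so t ≡ 19 (mod 24).

Forward direction. Suppose t ≡ 19 (mod 24). Write t = 24j + 19. Then (24j + 19)³ = 13824j³ + 32832j² + 25992j + 6859 = 24(576j³ + 1368j² + 1083j + 285) + 19, so t³ ≡ 19 (mod 24).

Both implications hold.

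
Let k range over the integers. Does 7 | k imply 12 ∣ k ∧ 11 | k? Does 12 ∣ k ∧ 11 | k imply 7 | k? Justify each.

(→) This fails: take k = 7. Certainly 7 ∣ 7, but 12 ∤ 7.

(←) This fails: take k = 132. Both 12 ∣ 132 and 11 ∣ 132, yet 132 is not a multiple of 7 (since 132 = 18·7 + 6), so 7 ∤ 132.

(⇒) fails and (⇐) fails.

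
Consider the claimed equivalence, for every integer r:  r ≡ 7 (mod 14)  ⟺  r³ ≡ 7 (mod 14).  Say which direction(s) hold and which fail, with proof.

Both directions hold; the statement is true.

[⇒] Suppose r ≡ 7 (mod 14). Write r = 14j + 7. Then (14j + 7)³ = 2744j³ + 4116j² + 2058j + 343 = 14(196j³ + 294j² + 147j + 24) + 7, so r³ ≡ 7 (mod 14).

[⇐] Conversely, suppose r³ ≡ 7 (mod 14). The only residue r in {0, …, 13} with r³ ≡ 7 (mod 14) is r = 7, so r ≡ 7 (mod 14).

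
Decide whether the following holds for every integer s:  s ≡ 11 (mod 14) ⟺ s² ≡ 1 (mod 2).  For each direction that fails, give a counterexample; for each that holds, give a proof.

(⟹) Suppose s ≡ 11 (mod 14). Then s² ≡ 11² = 121 (mod 14), and since 2 ∣ 14, also s² ≡ 1 (mod 2).

(⟸) This fails: take s = 1. Then 1² = 1 ≡ 1 (mod 2), yet 1 ≡ 1 (mod 14), not 11.

The forward direction holds; the converse fails.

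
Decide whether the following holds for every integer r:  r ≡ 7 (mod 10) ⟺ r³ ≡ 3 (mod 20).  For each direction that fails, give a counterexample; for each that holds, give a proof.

Forward direction. This fails: take r = 17. Then 17 ≡ 7 (mod 10), but 17³ = 4913 ≡ 13 (mod 20), not 3.

Converse. The residues r modulo 20 with r³ ≡ 3 (mod 20) are exactly {7}, and each is ≡ 7 (mod 10).

Only the reverse direction holds.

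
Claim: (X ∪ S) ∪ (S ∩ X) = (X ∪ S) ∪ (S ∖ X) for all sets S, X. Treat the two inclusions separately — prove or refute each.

Both inclusions hold.

(⊇) Let x ∈ (X ∪ S) ∪ (S ∖ X). Then either x ∈ S and x ∉ X; or x ∈ X and x ∉ S; or x ∈ S ∩ X. In each case x ∈ (X ∪ S) ∪ (S ∩ X), so (X ∪ S) ∪ (S ∖ X) ⊆ (X ∪ S) ∪ (S ∩ X).

(⊆) Let x ∈ (X ∪ S) ∪ (S ∩ X). Then either x ∈ S and x ∉ X; or x ∈ X and x ∉ S; or x ∈ S ∩ X. In each case x ∈ (X ∪ S) ∪ (S ∖ X), so (X ∪ S) ∪ (S ∩ X) ⊆ (X ∪ S) ∪ (S ∖ X).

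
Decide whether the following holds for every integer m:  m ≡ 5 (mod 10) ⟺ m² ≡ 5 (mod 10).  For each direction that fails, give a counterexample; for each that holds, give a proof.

(←) Suppose m² ≡ 5 (mod 10). The only residue r in {0, …, 9} with r² ≡ 5 (mod 10) is r = 5, so m ≡ 5 (mod 10).

(→) Suppose m ≡ 5 (mod 10). Write m = 10j + 5. Then (10j + 5)² = 100j² + 100j + 25 = 10(10j² + 10j + 2) + 5, so m² ≡ 5 (mod 10).

Both implications hold.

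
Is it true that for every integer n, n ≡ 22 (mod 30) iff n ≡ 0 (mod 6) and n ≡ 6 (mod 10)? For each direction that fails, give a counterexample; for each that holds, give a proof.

Neither implication holds.

(⇒) This fails: n = 22 gives 22 ≡ 22 (mod 30) but 22 ≡ 4 (mod 6), so the conjunction on the right does not hold.

(⇐) This fails: n = 6 satisfies both congruences on the right (6 ≡ 0 mod 6 and 6 ≡ 6 mod 10) yet 6 ≡ 6 (mod 30), not 22.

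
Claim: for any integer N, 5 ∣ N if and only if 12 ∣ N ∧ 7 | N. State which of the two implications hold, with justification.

(⟹) This fails: take N = 5. Certainly 5 ∣ 5, but 12 ∤ 5.

(⟸) This fails: take N = 84. Both 12 ∣ 84 and 7 ∣ 84, yet 84 is not a multiple of 5 (since 84 = 16·5 + 4), so 5 ∤ 84.

(⇒) fails and (⇐) fails.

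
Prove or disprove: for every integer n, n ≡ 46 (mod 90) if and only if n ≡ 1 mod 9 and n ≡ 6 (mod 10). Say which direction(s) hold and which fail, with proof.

Both directions hold; the statement is true.

(⇒) Suppose n ≡ 46 (mod 90); write n = 90j + 46. Since 9 ∣ 90, reducing mod 9 gives n ≡ 46 ≡ 1 (mod 9); since 10 ∣ 90, reducing mod 10 gives n ≡ 46 ≡ 6 (mod 10).

(⇐) Conversely, if n ≡ 1 (mod 9) and n ≡ 6 (mod 10), then by the Chinese remainder theorem n ≡ 46 (mod 90). This is exactly n ≡ 46 (mod 90).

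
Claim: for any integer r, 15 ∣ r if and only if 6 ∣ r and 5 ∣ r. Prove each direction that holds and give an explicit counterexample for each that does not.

[⇒] This fails: take r = 15. Certainly 15 ∣ 15, but 6 ∤ 15.

[⇐] Suppose 6 ∣ r and 5 ∣ r. Any common multiple of 6 and 5 is a multiple of their lcm; here gcd(6, 5) = 1, so lcm(6, 5) = 6·5 = 30, so 30 ∣ r. Since 15 ∣ 30, it follows that 15 ∣ r.

Only the converse holds.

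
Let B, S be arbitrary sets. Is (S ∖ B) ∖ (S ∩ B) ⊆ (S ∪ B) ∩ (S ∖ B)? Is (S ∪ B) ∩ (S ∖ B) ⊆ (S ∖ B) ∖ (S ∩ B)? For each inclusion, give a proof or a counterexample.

(⟹) Let x ∈ (S ∖ B) ∖ (S ∩ B). Then x ∈ S and x ∉ B, from which x ∈ (S ∪ B) ∩ (S ∖ B).

(⟸) Let x ∈ (S ∪ B) ∩ (S ∖ B). Then x ∈ S and x ∉ B, from which x ∈ (S ∖ B) ∖ (S ∩ B).

The two sets are equal.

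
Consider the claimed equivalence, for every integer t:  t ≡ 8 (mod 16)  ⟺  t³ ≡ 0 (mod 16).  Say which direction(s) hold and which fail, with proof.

Only the forward implication holds.

(→) Suppose t ≡ 8 (mod 16). Write t = 16j + 8. Then (16j + 8)³ = 4096j³ + 6144j² + 3072j + 512 = 16(256j³ + 384j² + 192j + 32) + 0, so t³ ≡ 0 (mod 16).

(←) This fails: take t = 0. Then 0³ = 0 ≡ 0 (mod 16), yet 0 ≡ 0 (mod 16), not 8.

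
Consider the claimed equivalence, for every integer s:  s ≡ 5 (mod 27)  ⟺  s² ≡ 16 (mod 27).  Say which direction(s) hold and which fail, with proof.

Neither direction holds.

(→) This fails: take s = 5. Then 5 ≡ 5 (mod 27), but 5² = 25 ≡ 25 (mod 27), not 16.

(←) This fails: take s = 4. Then 4² = 16 ≡ 16 (mod 27), yet 4 ≡ 4 (mod 27), not 5.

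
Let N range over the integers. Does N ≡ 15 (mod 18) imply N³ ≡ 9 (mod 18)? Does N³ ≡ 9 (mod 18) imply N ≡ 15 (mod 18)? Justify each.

(⟹) Suppose N ≡ 15 (mod 18). Write N = 18j + 15. Then (18j + 15)³ = 5832j³ + 14580j² + 12150j + 3375 = 18(324j³ + 810j² + 675j + 187) + 9, so N³ ≡ 9 (mod 18).

(⟸) This fails: take N = 3. Then 3³ = 27 ≡ 9 (mod 18), yet 3 ≡ 3 (mod 18), not 15.

Only the forward direction holds.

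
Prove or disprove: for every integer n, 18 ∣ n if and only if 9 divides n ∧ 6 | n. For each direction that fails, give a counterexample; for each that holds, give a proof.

(⇒) If 18 ∣ n, write n = 18q. Since 18 = 2·9, n = 9·(2q), so 9 ∣ n; and since 18 = 3·6, n = 6·(3q), so 6 ∣ n.

(⇐) Suppose 9 ∣ n and 6 ∣ n. Any common multiple of 9 and 6 is a multiple of their lcm; here lcm(9, 6) = 9·6/gcd(9, 6) = 54/3 = 18, so 18 ∣ n.

The biconditional holds.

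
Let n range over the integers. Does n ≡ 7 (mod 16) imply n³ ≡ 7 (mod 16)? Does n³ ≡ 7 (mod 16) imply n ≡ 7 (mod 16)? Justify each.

Both implications hold.

(⟹) Suppose n ≡ 7 (mod 16). Write n = 16j + 7. Then (16j + 7)³ = 4096j³ + 5376j² + 2352j + 343 = 16(256j³ + 336j² + 147j + 21) + 7, so n³ ≡ 7 (mod 16).

(⟸) Conversely, suppose n³ ≡ 7 (mod 16). The only residue r in {0, …, 15} with r³ ≡ 7 (mod 16) is r = 7, so n ≡ 7 (mod 16).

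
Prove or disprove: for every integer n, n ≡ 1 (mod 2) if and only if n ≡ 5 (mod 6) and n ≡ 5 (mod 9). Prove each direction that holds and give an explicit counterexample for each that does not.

Only the converse holds.

(⇒) This fails: n = 1 gives 1 ≡ 1 (mod 2) but 1 ≡ 1 (mod 6), so the conjunction on the right does not hold.

(⇐) Conversely, if n ≡ 5 (mod 6) and n ≡ 5 (mod 9), then by the Chinese remainder theorem n ≡ 5 (mod 18). Since 5 ≡ 1 (mod 2) and 2 ∣ 18, we get n ≡ 1 (mod 2).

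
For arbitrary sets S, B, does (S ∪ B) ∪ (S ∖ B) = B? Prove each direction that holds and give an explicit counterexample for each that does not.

Forward inclusion. This inclusion fails. Take S = {1}, B = ∅; then 1 ∈ (S ∪ B) ∪ (S ∖ B) but 1 ∉ B.

Reverse inclusion. Let x ∈ B. Then either x ∈ B and x ∉ S; or x ∈ S ∩ B. In each case x ∈ (S ∪ B) ∪ (S ∖ B), so B ⊆ (S ∪ B) ∪ (S ∖ B).

Only the reverse inclusion holds.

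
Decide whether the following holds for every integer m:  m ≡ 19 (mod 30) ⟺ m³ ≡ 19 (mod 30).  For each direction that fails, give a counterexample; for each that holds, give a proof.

Equivalent; both directions hold.

(⟹) Suppose m ≡ 19 (mod 30). Write m = 30j + 19. Then (30j + 19)³ = 27000j³ + 51300j² + 32490j + 6859 = 30(900j³ + 1710j² + 1083j + 228) + 19, so m³ ≡ 19 (mod 30).

(⟸) Conversely, suppose m³ ≡ 19 (mod 30). The only residue r in {0, …, 29} with r³ ≡ 19 (mod 30) is r = 19, so m ≡ 19 (mod 30).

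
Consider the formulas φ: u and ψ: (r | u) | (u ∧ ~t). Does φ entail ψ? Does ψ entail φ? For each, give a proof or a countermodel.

[⇒] Assume the antecedent. If t is true, the antecedent forces (t = T, u = T, r = F) or (t = T, u = T, r = T), and (r | u) | (u ∧ ~t) holds there. If t is false, the antecedent forces (t = F, u = T, r = F) or (t = F, u = T, r = T), and (r | u) | (u ∧ ~t) holds there. Either way (r | u) | (u ∧ ~t) holds.

[⇐] This fails. Under t = F, u = F, r = T, the left side is false but the right side is true.

Only the forward direction holds.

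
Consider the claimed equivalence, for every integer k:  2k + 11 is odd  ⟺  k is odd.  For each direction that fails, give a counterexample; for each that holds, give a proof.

The forward direction fails; the converse holds.

Forward direction. This fails: take k = 6. Then 2k + 11 = 23, which is odd, yet k = 6 is even, not odd.

Converse. Suppose k is odd. Since 2 is even, 2k is even for every k, so 2k + 11 has the same parity as 11, which is odd. Hence 2k + 11 is odd.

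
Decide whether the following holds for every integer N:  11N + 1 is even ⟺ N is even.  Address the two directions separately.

(⟹) This fails: N = 1 gives 11N + 1 = 12, which is even, but 1 is odd, not even.

(⟸) This also fails: N = 0 is even, but 11N + 1 = 1 is odd, not even.

(⇒) fails and (⇐) fails.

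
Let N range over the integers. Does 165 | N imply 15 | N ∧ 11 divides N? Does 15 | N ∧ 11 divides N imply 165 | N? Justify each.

Both directions hold.

(⟹) If 165 ∣ N, write N = 165q. Since 165 = 11·15, N = 15·(11q), so 15 ∣ N; and since 165 = 15·11, N = 11·(15q), so 11 ∣ N.

(⟸) Suppose 15 ∣ N and 11 ∣ N. Any common multiple of 15 and 11 is a multiple of their lcm; here gcd(15, 11) = 1, so lcm(15, 11) = 15·11 = 165, so 165 ∣ N.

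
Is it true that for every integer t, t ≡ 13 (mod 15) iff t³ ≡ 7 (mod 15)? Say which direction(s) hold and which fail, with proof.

Converse. Suppose t³ ≡ 7 (mod 15). The only residue r in {0, …, 14} with r³ ≡ 7 (mod 15) is r = 13, so t ≡ 13 (mod 15).

Forward direction. Suppose t ≡ 13 (mod 15). Write t = 15j + 13. Then (15j + 13)³ = 3375j³ + 8775j² + 7605j + 2197 = 15(225j³ + 585j² + 507j + 146) + 7, so t³ ≡ 7 (mod 15).

Both directions hold.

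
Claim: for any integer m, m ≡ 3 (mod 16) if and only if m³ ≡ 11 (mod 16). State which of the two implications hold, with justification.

Both directions hold; the statement is true.

(⟹) Suppose m ≡ 3 (mod 16). Write m = 16j + 3. Then (16j + 3)³ = 4096j³ + 2304j² + 432j + 27 = 16(256j³ + 144j² + 27j + 1) + 11, so m³ ≡ 11 (mod 16).

(⟸) Conversely, suppose m³ ≡ 11 (mod 16). The only residue r in {0, …, 15} with r³ ≡ 11 (mod 16) is r = 3, so m ≡ 3 (mod 16).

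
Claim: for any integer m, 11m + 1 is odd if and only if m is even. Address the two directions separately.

The biconditional holds.

(⟹) Suppose 11m + 1 is odd. Since 11 is odd, 11m and m have the same parity, so 11m + 1 ≡ m + 1 (mod 2). As 1 is odd, 11m + 1 is odd exactly when m is even. Thus m is even.

(⟸) Conversely, suppose m is even; write m = 2j. Then 11m + 1 = 11·(2j) + 1 = 2·11j + 1, which is odd.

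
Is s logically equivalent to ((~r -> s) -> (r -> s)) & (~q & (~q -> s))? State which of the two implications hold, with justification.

The forward direction fails; the converse holds.

[⇒] This fails. Under s = T, r = F, q = T, the left side is true but the right side is false.

[⇐] Assume the antecedent. If s is true, s reduces to true regardless of the other variables. If s is false, the antecedent cannot hold. Either way s holds.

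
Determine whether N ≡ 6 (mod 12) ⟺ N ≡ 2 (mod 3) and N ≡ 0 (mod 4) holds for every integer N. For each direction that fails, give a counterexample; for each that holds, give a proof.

(⇒) This fails: N = 6 gives 6 ≡ 6 (mod 12) but 6 ≡ 0 (mod 3), so the conjunction on the right does not hold.

(⇐) This fails: N = 8 satisfies both congruences on the right (8 ≡ 2 mod 3 and 8 ≡ 0 mod 4) yet 8 ≡ 8 (mod 12), not 6.

Neither implication holds.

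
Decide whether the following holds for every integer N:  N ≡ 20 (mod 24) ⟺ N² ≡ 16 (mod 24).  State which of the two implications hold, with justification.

Only the forward direction holds.

(⟹) Suppose N ≡ 20 (mod 24). Write N = 24j + 20. Then (24j + 20)² = 576j² + 960j + 400 = 24(24j² + 40j + 16) + 16, so N² ≡ 16 (mod 24).

(⟸) This fails: take N = 4. Then 4² = 16 ≡ 16 (mod 24), yet 4 ≡ 4 (mod 24), not 20.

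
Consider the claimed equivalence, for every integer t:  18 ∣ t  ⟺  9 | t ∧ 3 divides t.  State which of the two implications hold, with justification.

Forward direction. If 18 ∣ t, write t = 18q. Since 18 = 2·9, t = 9·(2q), so 9 ∣ t; and since 18 = 6·3, t = 3·(6q), so 3 ∣ t.

Converse. This fails: take t = 9. Both 9 ∣ 9 and 3 ∣ 9, yet 9 is not a multiple of 18 (since 9 = 0·18 + 9), so 18 ∤ 9.

Not equivalent: only (⇒) holds.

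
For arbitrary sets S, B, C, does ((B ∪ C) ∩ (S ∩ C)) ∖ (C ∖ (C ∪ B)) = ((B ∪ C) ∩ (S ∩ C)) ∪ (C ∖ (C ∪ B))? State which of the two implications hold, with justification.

The two sets are equal.

Forward inclusion. Let x ∈ ((B ∪ C) ∩ (S ∩ C)) ∖ (C ∖ (C ∪ B)). Then either x ∈ S ∩ C and x ∉ B; or x ∈ S ∩ B ∩ C. In each case x ∈ ((B ∪ C) ∩ (S ∩ C)) ∪ (C ∖ (C ∪ B)), so ((B ∪ C) ∩ (S ∩ C)) ∖ (C ∖ (C ∪ B)) ⊆ ((B ∪ C) ∩ (S ∩ C)) ∪ (C ∖ (C ∪ B)).

Reverse inclusion. Let x ∈ ((B ∪ C) ∩ (S ∩ C)) ∪ (C ∖ (C ∪ B)). Then either x ∈ S ∩ C and x ∉ B; or x ∈ S ∩ B ∩ C. In each case x ∈ ((B ∪ C) ∩ (S ∩ C)) ∖ (C ∖ (C ∪ B)), so ((B ∪ C) ∩ (S ∩ C)) ∪ (C ∖ (C ∪ B)) ⊆ ((B ∪ C) ∩ (S ∩ C)) ∖ (C ∖ (C ∪ B)).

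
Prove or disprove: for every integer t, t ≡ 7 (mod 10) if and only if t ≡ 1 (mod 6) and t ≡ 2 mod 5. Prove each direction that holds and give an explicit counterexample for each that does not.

Only the reverse direction holds.

(→) This fails: t = 17 gives 17 ≡ 7 (mod 10) but 17 ≡ 5 (mod 6), so the conjunction on the right does not hold.

(←) Conversely, if t ≡ 1 (mod 6) and t ≡ 2 (mod 5), then by the Chinese remainder theorem t ≡ 7 (mod 30). Since 7 ≡ 7 (mod 10) and 10 ∣ 30, we get t ≡ 7 (mod 10).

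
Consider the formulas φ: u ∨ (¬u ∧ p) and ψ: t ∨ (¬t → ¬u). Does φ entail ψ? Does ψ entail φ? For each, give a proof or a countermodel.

Neither implication holds.

(⟹) This fails. Under t = F, u = T, p = F, the left side is true but the right side is false.

(⟸) This fails. Under t = F, u = F, p = F, the left side is false but the right side is true.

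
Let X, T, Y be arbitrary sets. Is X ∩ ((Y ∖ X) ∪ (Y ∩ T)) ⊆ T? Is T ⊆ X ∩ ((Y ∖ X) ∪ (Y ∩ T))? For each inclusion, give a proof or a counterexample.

(⊆) holds; (⊇) fails.

Reverse inclusion. This inclusion fails. Take X = ∅, T = {1}, Y = ∅; then 1 ∈ T but 1 ∉ X ∩ ((Y ∖ X) ∪ (Y ∩ T)).

Forward inclusion. Let x ∈ X ∩ ((Y ∖ X) ∪ (Y ∩ T)). Then x ∈ X ∩ T ∩ Y, from which x ∈ T.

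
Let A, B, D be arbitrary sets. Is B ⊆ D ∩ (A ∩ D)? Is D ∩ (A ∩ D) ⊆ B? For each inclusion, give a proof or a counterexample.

Forward inclusion. This inclusion fails. Take A = ∅, B = {1}, D = ∅; then 1 ∈ B but 1 ∉ D ∩ (A ∩ D).

Reverse inclusion. This inclusion fails. Take A = {1}, B = ∅, D = {1}; then 1 ∈ D ∩ (A ∩ D) but 1 ∉ B.

(⊆) fails and (⊇) fails.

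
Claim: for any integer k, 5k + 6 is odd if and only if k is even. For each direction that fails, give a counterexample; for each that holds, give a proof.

[⇒] This fails: k = 5 gives 5k + 6 = 31, which is odd, but 5 is odd, not even.

[⇐] This also fails: k = 0 is even, but 5k + 6 = 6 is even, not odd.

Both directions fail.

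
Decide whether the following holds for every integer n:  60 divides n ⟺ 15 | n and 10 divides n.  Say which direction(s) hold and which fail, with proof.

Not equivalent: only (⇒) holds.

(⇒) If 60 ∣ n, write n = 60q. Since 60 = 4·15, n = 15·(4q), so 15 ∣ n; and since 60 = 6·10, n = 10·(6q), so 10 ∣ n.

(⇐) This fails: take n = 30. Both 15 ∣ 30 and 10 ∣ 30, yet 30 is not a multiple of 60 (since 30 = 0·60 + 30), so 60 ∤ 30.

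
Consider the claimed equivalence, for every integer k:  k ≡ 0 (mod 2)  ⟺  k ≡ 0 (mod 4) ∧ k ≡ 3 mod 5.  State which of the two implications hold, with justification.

[⇒] This fails: k = 0 gives 0 ≡ 0 (mod 2) but 0 ≡ 0 (mod 5), so the conjunction on the right does not hold.

[⇐] Conversely, if k ≡ 0 (mod 4) and k ≡ 3 (mod 5), then by the Chinese remainder theorem k ≡ 8 (mod 20). Since 8 ≡ 0 (mod 2) and 2 ∣ 20, we get k ≡ 0 (mod 2).

Not equivalent: only (⇐) holds.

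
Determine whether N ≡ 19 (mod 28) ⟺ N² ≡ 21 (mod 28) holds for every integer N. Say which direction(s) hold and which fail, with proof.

(⇒) This fails: take N = 19. Then 19 ≡ 19 (mod 28), but 19² = 361 ≡ 25 (mod 28), not 21.

(⇐) This fails: take N = 7. Then 7² = 49 ≡ 21 (mod 28), yet 7 ≡ 7 (mod 28), not 19.

Neither direction holds.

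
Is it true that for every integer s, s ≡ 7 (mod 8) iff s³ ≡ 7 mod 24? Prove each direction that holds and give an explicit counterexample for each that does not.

(⇒) This fails: take s = 15. Then 15 ≡ 7 (mod 8), but 15³ = 3375 ≡ 15 (mod 24), not 7.

(⇐) Conversely, the residues r modulo 24 with r³ ≡ 7 (mod 24) are exactly {7}, and each is ≡ 7 (mod 8).

Only the converse holds.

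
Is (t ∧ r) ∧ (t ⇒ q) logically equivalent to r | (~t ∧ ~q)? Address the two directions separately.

[⇒] Assume the antecedent. If t is true, the antecedent forces (t = T, r = T, q = T), and r | (~t ∧ ~q) holds there. If t is false, the antecedent cannot hold. Either way r | (~t ∧ ~q) holds.

[⇐] This fails. Under t = F, r = F, q = F, the left side is false but the right side is true.

(⇒) holds; (⇐) fails.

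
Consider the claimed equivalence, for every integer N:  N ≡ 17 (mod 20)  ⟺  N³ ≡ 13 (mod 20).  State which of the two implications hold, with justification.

(⇐) Suppose N³ ≡ 13 (mod 20). The only residue r in {0, …, 19} with r³ ≡ 13 (mod 20) is r = 17, so N ≡ 17 (mod 20).

(⇒) Suppose N ≡ 17 (mod 20). Write N = 20j + 17. Then (20j + 17)³ = 8000j³ + 20400j² + 17340j + 4913 = 20(400j³ + 1020j² + 867j + 245) + 13, so N³ ≡ 13 (mod 20).

Both directions hold; the statement is true.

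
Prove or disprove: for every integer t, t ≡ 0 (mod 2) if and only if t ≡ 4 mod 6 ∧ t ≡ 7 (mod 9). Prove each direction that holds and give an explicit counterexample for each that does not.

(⇒) This fails: t = 0 gives 0 ≡ 0 (mod 2) but 0 ≡ 0 (mod 6), so the conjunction on the right does not hold.

(⇐) Conversely, if t ≡ 4 (mod 6) and t ≡ 7 (mod 9), then by the Chinese remainder theorem t ≡ 16 (mod 18). Since 16 ≡ 0 (mod 2) and 2 ∣ 18, we get t ≡ 0 (mod 2).

The forward direction fails; the converse holds.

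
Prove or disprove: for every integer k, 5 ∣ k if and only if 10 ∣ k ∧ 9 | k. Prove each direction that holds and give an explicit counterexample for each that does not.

Only the converse holds.

Forward direction. This fails: take k = 5. Certainly 5 ∣ 5, but 10 ∤ 5.

Converse. Suppose 10 ∣ k and 9 ∣ k. Any common multiple of 10 and 9 is a multiple of their lcm; here gcd(10, 9) = 1, so lcm(10, 9) = 10·9 = 90, so 90 ∣ k. Since 5 ∣ 90, it follows that 5 ∣ k.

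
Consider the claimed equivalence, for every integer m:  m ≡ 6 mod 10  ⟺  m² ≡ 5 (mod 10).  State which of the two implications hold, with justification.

(⇒) This fails: take m = 6. Then 6 ≡ 6 (mod 10), but 6² = 36 ≡ 6 (mod 10), not 5.

(⇐) This fails: take m = 5. Then 5² = 25 ≡ 5 (mod 10), yet 5 ≡ 5 (mod 10), not 6.

Neither direction holds.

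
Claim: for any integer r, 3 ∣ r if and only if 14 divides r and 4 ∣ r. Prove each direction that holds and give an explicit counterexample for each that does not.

(→) This fails: take r = 3. Certainly 3 ∣ 3, but 14 ∤ 3.

(←) This fails: take r = 28. Both 14 ∣ 28 and 4 ∣ 28, yet 28 is not a multiple of 3 (since 28 = 9·3 + 1), so 3 ∤ 28.

(⇒) fails and (⇐) fails.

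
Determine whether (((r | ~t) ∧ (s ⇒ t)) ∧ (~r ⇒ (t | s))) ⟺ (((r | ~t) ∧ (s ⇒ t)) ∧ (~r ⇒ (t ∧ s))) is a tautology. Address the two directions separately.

Both implications hold.

Forward direction. Assume the antecedent. If s is true, the antecedent forces (s = T, r = T, t = T), and the consequent holds there. If s is false, the antecedent forces (s = F, r = T, t = F) or (s = F, r = T, t = T), and the consequent holds there. Either way the consequent holds.

Converse. Assume the antecedent. If s is true, the antecedent forces (s = T, r = T, t = T), and the consequent holds there. If s is false, the antecedent forces (s = F, r = T, t = F) or (s = F, r = T, t = T), and the consequent holds there. Either way the consequent holds.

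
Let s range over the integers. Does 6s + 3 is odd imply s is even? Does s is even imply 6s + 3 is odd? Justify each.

The forward direction fails; the converse holds.

(⇒) This fails: take s = 1. Then 6s + 3 = 9, which is odd, yet s = 1 is odd, not even.

(⇐) Suppose s is even. Since 6 is even, 6s is even for every s, so 6s + 3 has the same parity as 3, which is odd. Hence 6s + 3 is odd.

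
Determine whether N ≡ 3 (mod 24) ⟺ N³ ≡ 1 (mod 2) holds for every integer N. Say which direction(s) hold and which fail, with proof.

(⇒) Suppose N ≡ 3 (mod 24). Then N³ ≡ 3³ = 27 (mod 24), and since 2 ∣ 24, also N³ ≡ 1 (mod 2).

(⇐) This fails: take N = 1. Then 1³ = 1 ≡ 1 (mod 2), yet 1 ≡ 1 (mod 24), not 3.

Not equivalent: only (⇒) holds.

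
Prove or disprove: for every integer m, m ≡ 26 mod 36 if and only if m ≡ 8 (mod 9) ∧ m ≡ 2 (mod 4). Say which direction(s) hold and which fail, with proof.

Both directions hold; the statement is true.

(⟸) If m ≡ 8 (mod 9) and m ≡ 2 (mod 4), then by the Chinese remainder theorem m ≡ 26 (mod 36). This is exactly m ≡ 26 (mod 36).

(⟹) Suppose m ≡ 26 (mod 36); write m = 36j + 26. Since 9 ∣ 36, reducing mod 9 gives m ≡ 26 ≡ 8 (mod 9); since 4 ∣ 36, reducing mod 4 gives m ≡ 26 ≡ 2 (mod 4).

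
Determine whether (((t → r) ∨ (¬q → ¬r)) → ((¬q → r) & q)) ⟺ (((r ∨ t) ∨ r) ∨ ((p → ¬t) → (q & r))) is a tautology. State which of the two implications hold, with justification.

Both directions fail.

(⟹) This fails. Under p = F, q = T, r = F, t = F, the left side is true but the right side is false.

(⟸) This fails. Under p = F, q = F, r = T, t = F, the left side is false but the right side is true.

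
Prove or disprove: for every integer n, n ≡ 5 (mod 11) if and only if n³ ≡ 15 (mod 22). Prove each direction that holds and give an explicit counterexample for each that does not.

(⟹) This fails: take n = 16. Then 16 ≡ 5 (mod 11), but 16³ = 4096 ≡ 4 (mod 22), not 15.

(⟸) Conversely, the residues r modulo 22 with r³ ≡ 15 (mod 22) are exactly {5}, and each is ≡ 5 (mod 11).

Only the converse holds.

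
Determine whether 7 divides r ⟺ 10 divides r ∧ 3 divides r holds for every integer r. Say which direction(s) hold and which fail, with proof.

(→) This fails: take r = 7. Certainly 7 ∣ 7, but 10 ∤ 7.

(←) This fails: take r = 30. Both 10 ∣ 30 and 3 ∣ 30, yet 30 is not a multiple of 7 (since 30 = 4·7 + 2), so 7 ∤ 30.

(⇒) fails and (⇐) fails.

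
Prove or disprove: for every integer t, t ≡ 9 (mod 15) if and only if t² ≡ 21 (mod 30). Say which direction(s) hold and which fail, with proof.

(⟹) This fails: take t = 24. Then 24 ≡ 9 (mod 15), but 24² = 576 ≡ 6 (mod 30), not 21.

(⟸) This fails: take t = 21. Then 21² = 441 ≡ 21 (mod 30), yet 21 ≡ 6 (mod 15), not 9.

Neither implication holds.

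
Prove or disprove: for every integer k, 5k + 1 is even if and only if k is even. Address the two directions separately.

(⇒) This fails: k = 5 gives 5k + 1 = 26, which is even, but 5 is odd, not even.

(⇐) This also fails: k = 2 is even, but 5k + 1 = 11 is odd, not even.

Neither direction holds.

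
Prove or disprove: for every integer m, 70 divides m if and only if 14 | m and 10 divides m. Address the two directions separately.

Equivalent; both directions hold.

[⇐] Suppose 14 ∣ m and 10 ∣ m. Any common multiple of 14 and 10 is a multiple of their lcm; here lcm(14, 10) = 14·10/gcd(14, 10) = 140/2 = 70, so 70 ∣ m.

[⇒] If 70 ∣ m, write m = 70q. Since 70 = 5·14, m = 14·(5q), so 14 ∣ m; and since 70 = 7·10, m = 10·(7q), so 10 ∣ m.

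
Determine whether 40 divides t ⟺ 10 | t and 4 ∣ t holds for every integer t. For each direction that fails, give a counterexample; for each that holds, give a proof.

(→) If 40 ∣ t, write t = 40q. Since 40 = 4·10, t = 10·(4q), so 10 ∣ t; and since 40 = 10·4, t = 4·(10q), so 4 ∣ t.

(←) This fails: take t = 20. Both 10 ∣ 20 and 4 ∣ 20, yet 20 is not a multiple of 40 (since 20 = 0·40 + 20), so 40 ∤ 20.

(⇒) holds; (⇐) fails.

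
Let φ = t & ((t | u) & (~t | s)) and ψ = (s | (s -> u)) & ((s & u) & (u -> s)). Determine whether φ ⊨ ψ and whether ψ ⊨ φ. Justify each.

[⇒] This fails. Under t = T, s = T, u = F, the left side is true but the right side is false.

[⇐] This fails. Under t = F, s = T, u = T, the left side is false but the right side is true.

(⇒) fails and (⇐) fails.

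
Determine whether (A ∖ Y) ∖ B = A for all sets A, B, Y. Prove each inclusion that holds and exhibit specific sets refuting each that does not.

Only the forward inclusion holds.

(⟸) This inclusion fails. Take A = {1}, B = {1}, Y = ∅; then 1 ∈ A but 1 ∉ (A ∖ Y) ∖ B.

(⟹) Let x ∈ (A ∖ Y) ∖ B. Then x ∈ A and x ∉ B, Y, from which x ∈ A.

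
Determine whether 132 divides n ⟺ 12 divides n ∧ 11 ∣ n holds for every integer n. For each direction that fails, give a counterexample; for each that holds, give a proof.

The biconditional holds.

(→) If 132 ∣ n, write n = 132q. Since 132 = 11·12, n = 12·(11q), so 12 ∣ n; and since 132 = 12·11, n = 11·(12q), so 11 ∣ n.

(←) Suppose 12 ∣ n and 11 ∣ n. Any common multiple of 12 and 11 is a multiple of their lcm; here gcd(12, 11) = 1, so lcm(12, 11) = 12·11 = 132, so 132 ∣ n.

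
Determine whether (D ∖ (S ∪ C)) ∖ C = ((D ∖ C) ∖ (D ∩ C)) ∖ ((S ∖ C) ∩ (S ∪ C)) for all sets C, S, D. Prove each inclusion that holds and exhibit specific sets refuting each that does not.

(⊆) Let x ∈ (D ∖ (S ∪ C)) ∖ C. Then x ∈ D and x ∉ C, S, from which x ∈ ((D ∖ C) ∖ (D ∩ C)) ∖ ((S ∖ C) ∩ (S ∪ C)).

(⊇) Let x ∈ ((D ∖ C) ∖ (D ∩ C)) ∖ ((S ∖ C) ∩ (S ∪ C)). Then x ∈ D and x ∉ C, S, from which x ∈ (D ∖ (S ∪ C)) ∖ C.

The two sets are equal.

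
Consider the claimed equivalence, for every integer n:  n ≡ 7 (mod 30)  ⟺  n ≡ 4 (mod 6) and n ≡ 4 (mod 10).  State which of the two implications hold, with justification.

Neither implication holds.

(⇒) This fails: n = 7 gives 7 ≡ 7 (mod 30) but 7 ≡ 1 (mod 6), so the conjunction on the right does not hold.

(⇐) This fails: n = 4 satisfies both congruences on the right (4 ≡ 4 mod 6 and 4 ≡ 4 mod 10) yet 4 ≡ 4 (mod 30), not 7.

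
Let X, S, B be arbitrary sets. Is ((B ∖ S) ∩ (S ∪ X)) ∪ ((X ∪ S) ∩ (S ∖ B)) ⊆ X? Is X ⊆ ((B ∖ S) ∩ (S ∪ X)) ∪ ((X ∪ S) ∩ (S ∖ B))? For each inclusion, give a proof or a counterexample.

Forward inclusion. This inclusion fails. Take X = ∅, S = {1}, B = ∅; then 1 ∈ ((B ∖ S) ∩ (S ∪ X)) ∪ ((X ∪ S) ∩ (S ∖ B)) but 1 ∉ X.

Reverse inclusion. This inclusion fails. Take X = {1}, S = ∅, B = ∅; then 1 ∈ X but 1 ∉ ((B ∖ S) ∩ (S ∪ X)) ∪ ((X ∪ S) ∩ (S ∖ B)).

Neither inclusion holds.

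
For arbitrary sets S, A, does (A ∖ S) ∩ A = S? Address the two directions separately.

Neither inclusion holds.

Forward inclusion. This inclusion fails. Take S = ∅, A = {1}; then 1 ∈ (A ∖ S) ∩ A but 1 ∉ S.

Reverse inclusion. This inclusion fails. Take S = {1}, A = ∅; then 1 ∈ S but 1 ∉ (A ∖ S) ∩ A.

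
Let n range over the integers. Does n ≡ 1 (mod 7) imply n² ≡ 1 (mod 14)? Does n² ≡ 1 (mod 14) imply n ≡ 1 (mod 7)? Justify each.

Neither implication holds.

(⇒) This fails: take n = 8. Then 8 ≡ 1 (mod 7), but 8² = 64 ≡ 8 (mod 14), not 1.

(⇐) This fails: take n = 13. Then 13² = 169 ≡ 1 (mod 14), yet 13 ≡ 6 (mod 7), not 1.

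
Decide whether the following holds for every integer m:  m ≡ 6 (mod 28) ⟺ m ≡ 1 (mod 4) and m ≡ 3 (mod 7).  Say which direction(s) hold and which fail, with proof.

(→) This fails: m = 6 gives 6 ≡ 6 (mod 28) but 6 ≡ 2 (mod 4), so the conjunction on the right does not hold.

(←) This fails: m = 17 satisfies both congruences on the right (17 ≡ 1 mod 4 and 17 ≡ 3 mod 7) yet 17 ≡ 17 (mod 28), not 6.

Neither direction holds.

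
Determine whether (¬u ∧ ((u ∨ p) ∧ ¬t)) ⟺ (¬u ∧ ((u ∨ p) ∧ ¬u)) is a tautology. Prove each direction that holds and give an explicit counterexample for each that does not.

Only the forward implication holds.

(⇒) Assume the antecedent. If t is true, the antecedent cannot hold. If t is false, the antecedent forces (t = F, u = F, p = T), and ¬u ∧ ((u ∨ p) ∧ ¬u) holds there. Either way ¬u ∧ ((u ∨ p) ∧ ¬u) holds.

(⇐) This fails. Under t = T, u = F, p = T, the left side is false but the right side is true.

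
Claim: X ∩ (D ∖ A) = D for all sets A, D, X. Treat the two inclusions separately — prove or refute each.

(⟹) Let x ∈ X ∩ (D ∖ A). Then x ∈ D ∩ X and x ∉ A, from which x ∈ D.

(⟸) This inclusion fails. Take A = ∅, D = {1}, X = ∅; then 1 ∈ D but 1 ∉ X ∩ (D ∖ A).

Only the forward inclusion holds.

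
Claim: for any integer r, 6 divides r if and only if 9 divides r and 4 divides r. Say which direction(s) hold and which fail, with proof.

Not equivalent: only (⇐) holds.

[⇐] Suppose 9 ∣ r and 4 ∣ r. Any common multiple of 9 and 4 is a multiple of their lcm; here gcd(9, 4) = 1, so lcm(9, 4) = 9·4 = 36, so 36 ∣ r. Since 6 ∣ 36, it follows that 6 ∣ r.

[⇒] This fails: take r = 6. Certainly 6 ∣ 6, but 9 ∤ 6.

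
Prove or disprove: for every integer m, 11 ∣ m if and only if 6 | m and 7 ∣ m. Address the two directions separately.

(⇒) fails and (⇐) fails.

(⟹) This fails: take m = 11. Certainly 11 ∣ 11, but 6 ∤ 11.

(⟸) This fails: take m = 42. Both 6 ∣ 42 and 7 ∣ 42, yet 42 is not a multiple of 11 (since 42 = 3·11 + 9), so 11 ∤ 42.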